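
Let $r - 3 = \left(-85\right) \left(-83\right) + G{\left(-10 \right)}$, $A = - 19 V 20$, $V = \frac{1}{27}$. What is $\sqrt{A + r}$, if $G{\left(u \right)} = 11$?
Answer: $\frac{\sqrt{571449}}{9} \approx 83.994$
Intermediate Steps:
$V = \frac{1}{27} \approx 0.037037$
$A = - \frac{380}{27}$ ($A = \left(-19\right) \frac{1}{27} \cdot 20 = \left(- \frac{19}{27}\right) 20 = - \frac{380}{27} \approx -14.074$)
$r = 7069$ ($r = 3 + \left(\left(-85\right) \left(-83\right) + 11\right) = 3 + \left(7055 + 11\right) = 3 + 7066 = 7069$)
$\sqrt{A + r} = \sqrt{- \frac{380}{27} + 7069} = \sqrt{\frac{190483}{27}} = \frac{\sqrt{571449}}{9}$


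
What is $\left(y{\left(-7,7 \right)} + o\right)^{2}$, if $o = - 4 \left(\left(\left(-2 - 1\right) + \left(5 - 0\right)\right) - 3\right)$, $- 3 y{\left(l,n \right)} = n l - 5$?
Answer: $484$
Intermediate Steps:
$y{\left(l,n \right)} = \frac{5}{3} - \frac{l n}{3}$ ($y{\left(l,n \right)} = - \frac{n l - 5}{3} = - \frac{l n - 5}{3} = - \frac{-5 + l n}{3} = \frac{5}{3} - \frac{l n}{3}$)
$o = 4$ ($o = - 4 \left(\left(-3 + \left(5 + 0\right)\right) - 3\right) = - 4 \left(\left(-3 + 5\right) - 3\right) = - 4 \left(2 - 3\right) = \left(-4\right) \left(-1\right) = 4$)
$\left(y{\left(-7,7 \right)} + o\right)^{2} = \left(\left(\frac{5}{3} - \left(- \frac{7}{3}\right) 7\right) + 4\right)^{2} = \left(\left(\frac{5}{3} + \frac{49}{3}\right) + 4\right)^{2} = \left(18 + 4\right)^{2} = 22^{2} = 484$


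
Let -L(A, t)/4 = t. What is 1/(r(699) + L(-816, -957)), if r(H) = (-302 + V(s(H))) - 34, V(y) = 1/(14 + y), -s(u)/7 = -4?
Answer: 42/146665 ≈ 0.00028637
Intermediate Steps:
L(A, t) = -4*t
s(u) = 28 (s(u) = -7*(-4) = 28)
r(H) = -14111/42 (r(H) = (-302 + 1/(14 + 28)) - 34 = (-302 + 1/42) - 34 = -12683/42 - 34 = -14111/42)
1/(r(699) + L(-816, -957)) = 1/(-14111/42 - 4*(-957)) = 1/(-14111/42 + 3828) = 1/(146665/42) = 42/146665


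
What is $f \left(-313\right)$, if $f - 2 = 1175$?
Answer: $-368401$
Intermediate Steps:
$f = 1177$ ($f = 2 + 1175 = 1177$)
$f \left(-313\right) = 1177 \left(-313\right) = -368401$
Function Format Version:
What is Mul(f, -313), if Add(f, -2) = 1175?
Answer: -368401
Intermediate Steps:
f = 1177 (f = Add(2, 1175) = 1177)
Mul(f, -313) = Mul(1177, -313) = -368401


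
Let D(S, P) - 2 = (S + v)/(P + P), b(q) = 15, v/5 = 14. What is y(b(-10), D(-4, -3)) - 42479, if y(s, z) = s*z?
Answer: -42614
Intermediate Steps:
v = 70 (v = 5*14 = 70)
D(S, P) = 2 + (70 + S)/(2*P) (D(S, P) = 2 + (S + 70)/(P + P) = 2 + (70 + S)/((2*P)) = 2 + (70 + S)*(1/(2*P)) = 2 + (70 + S)/(2*P))
y(b(-10), D(-4, -3)) - 42479 = 15*((½)*(70 - 4 + 4*(-3))/(-3)) - 42479 = 15*((½)*(-⅓)*(70 - 4 - 12)) - 42479 = 15*((½)*(-⅓)*54) - 42479 = 15*(-9) - 42479 = -135 - 42479 = -42614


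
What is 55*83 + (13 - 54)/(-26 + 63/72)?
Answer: 917893/201 ≈ 4566.6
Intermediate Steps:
55*83 + (13 - 54)/(-26 + 63/72) = 4565 - 41/(-26 + 63*(1/72)) = 4565 - 41/(-26 + 7/8) = 4565 - 41/(-201/8) = 4565 - 41*(-8/201) = 4565 + 328/201 = 917893/201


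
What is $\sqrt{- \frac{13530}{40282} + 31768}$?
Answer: $\frac{\sqrt{106503031783}}{1831} \approx 178.23$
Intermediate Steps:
$\sqrt{- \frac{13530}{40282} + 31768} = \sqrt{\left(-13530\right) \frac{1}{40282} + 31768} = \sqrt{- \frac{615}{1831} + 31768} = \sqrt{\frac{58166593}{1831}} = \frac{\sqrt{106503031783}}{1831}$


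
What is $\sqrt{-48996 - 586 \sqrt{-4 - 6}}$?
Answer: $\sqrt{-48996 - 586 i \sqrt{10}} \approx 4.1851 - 221.39 i$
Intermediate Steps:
$\sqrt{-48996 - 586 \sqrt{-4 - 6}} = \sqrt{-48996 - 586 \sqrt{-10}} = \sqrt{-48996 - 586 i \sqrt{10}}$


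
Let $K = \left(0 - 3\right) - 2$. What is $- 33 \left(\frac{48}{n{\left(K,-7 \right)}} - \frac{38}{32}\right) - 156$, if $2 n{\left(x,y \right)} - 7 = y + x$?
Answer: $\frac{41343}{80} \approx 516.79$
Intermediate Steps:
$K = -5$ ($K = -3 - 2 = -5$)
$n{\left(x,y \right)} = \frac{7}{2} + \frac{x}{2} + \frac{y}{2}$ ($n{\left(x,y \right)} = \frac{7}{2} + \frac{y + x}{2} = \frac{7}{2} + \frac{x + y}{2} = \frac{7}{2} + \left(\frac{x}{2} + \frac{y}{2}\right) = \frac{7}{2} + \frac{x}{2} + \frac{y}{2}$)
$- 33 \left(\frac{48}{n{\left(K,-7 \right)}} - \frac{38}{32}\right) - 156 = - 33 \left(\frac{48}{\frac{7}{2} + \frac{1}{2} \left(-5\right) + \frac{1}{2} \left(-7\right)} - \frac{38}{32}\right) - 156 = - 33 \left(\frac{48}{\frac{7}{2} - \frac{5}{2} - \frac{7}{2}} - \frac{19}{16}\right) - 156 = - 33 \left(\frac{48}{- \frac{5}{2}} - \frac{19}{16}\right) - 156 = - 33 \left(48 \left(- \frac{2}{5}\right) - \frac{19}{16}\right) - 156 = - 33 \left(- \frac{96}{5} - \frac{19}{16}\right) - 156 = \left(-33\right) \left(- \frac{1631}{80}\right) - 156 = \frac{53823}{80} - 156 = \frac{41343}{80}$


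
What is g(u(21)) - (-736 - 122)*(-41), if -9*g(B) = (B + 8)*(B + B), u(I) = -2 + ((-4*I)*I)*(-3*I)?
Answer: -8233949494/3 ≈ -2.7446e+9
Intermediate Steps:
u(I) = -2 + 12*I³ (u(I) = -2 + (-4*I²)*(-3*I) = -2 + 12*I³)
g(B) = -2*B*(8 + B)/9 (g(B) = -(B + 8)*(B + B)/9 = -(8 + B)*2*B/9 = -2*B*(8 + B)/9)
g(u(21)) - (-736 - 122)*(-41) = -2*(-2 + 12*21³)*(8 + (-2 + 12*21³))/9 - (-736 - 122)*(-41) = -2*(-2 + 12*9261)*(8 + (-2 + 12*9261))/9 - (-858)*(-41) = -2*(-2 + 111132)*(8 + (-2 + 111132))/9 - 1*35178 = -2/9*111130*(8 + 111130) - 35178 = -2/9*111130*111138 - 35178 = -8233843960/3 - 35178 = -8233949494/3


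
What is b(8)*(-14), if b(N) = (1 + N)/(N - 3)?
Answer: -126/5 ≈ -25.200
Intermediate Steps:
b(N) = (1 + N)/(-3 + N)
b(8)*(-14) = ((1 + 8)/(-3 + 8))*(-14) = (9/5)*(-14) = -126/5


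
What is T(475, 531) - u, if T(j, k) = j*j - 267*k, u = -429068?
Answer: 512916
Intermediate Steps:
T(j, k) = j**2 - 267*k
T(475, 531) - u = (475**2 - 267*531) - 1*(-429068) = (225625 - 141777) + 429068 = 83848 + 429068 = 512916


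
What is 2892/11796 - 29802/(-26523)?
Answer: 11895803/8690703 ≈ 1.3688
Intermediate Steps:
2892/11796 - 29802/(-26523) = 2892*(1/11796) - 29802*(-1/26523) = 241/983 + 9934/8841 = 11895803/8690703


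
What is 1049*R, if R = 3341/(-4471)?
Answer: -3504709/4471 ≈ -783.88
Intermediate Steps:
R = -3341/4471 (R = 3341*(-1/4471) = -3341/4471 ≈ -0.74726)
1049*R = 1049*(-3341/4471) = -3504709/4471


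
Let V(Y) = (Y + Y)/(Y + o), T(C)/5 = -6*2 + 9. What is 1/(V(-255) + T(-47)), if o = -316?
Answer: -571/8055 ≈ -0.070888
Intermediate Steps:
T(C) = -15 (T(C) = 5*(-6*2 + 9) = 5*(-12 + 9) = 5*(-3) = -15)
V(Y) = 2*Y/(-316 + Y) (V(Y) = (Y + Y)/(Y - 316) = (2*Y)/(-316 + Y) = 2*Y/(-316 + Y))
1/(V(-255) + T(-47)) = 1/(2*(-255)/(-316 - 255) - 15) = 1/(2*(-255)/(-571) - 15) = 1/(2*(-255)*(-1/571) - 15) = 1/(510/571 - 15) = 1/(-8055/571) = -571/8055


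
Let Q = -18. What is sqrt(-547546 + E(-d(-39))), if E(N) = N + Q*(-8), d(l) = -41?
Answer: I*sqrt(547361) ≈ 739.84*I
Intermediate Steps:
E(N) = 144 + N (E(N) = N - 18*(-8) = N + 144 = 144 + N)
sqrt(-547546 + E(-d(-39))) = sqrt(-547546 + (144 - 1*(-41))) = sqrt(-547546 + (144 + 41)) = sqrt(-547546 + 185) = sqrt(-547361) = I*sqrt(547361)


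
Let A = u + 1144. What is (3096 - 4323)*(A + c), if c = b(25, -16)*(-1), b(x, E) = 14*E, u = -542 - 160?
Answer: -817182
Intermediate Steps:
u = -702
A = 442 (A = -702 + 1144 = 442)
c = 224 (c = (14*(-16))*(-1) = -224*(-1) = 224)
(3096 - 4323)*(A + c) = (3096 - 4323)*(442 + 224) = -1227*666 = -817182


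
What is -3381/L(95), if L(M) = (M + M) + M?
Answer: -1127/95 ≈ -11.863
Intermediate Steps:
L(M) = 3*M (L(M) = 2*M + M = 3*M)
-3381/L(95) = -3381/(3*95) = -3381/285 = -3381*1/285 = -1127/95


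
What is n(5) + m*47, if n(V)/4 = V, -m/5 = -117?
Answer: 27515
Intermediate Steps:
m = 585 (m = -5*(-117) = 585)
n(V) = 4*V
n(5) + m*47 = 4*5 + 585*47 = 20 + 27495 = 27515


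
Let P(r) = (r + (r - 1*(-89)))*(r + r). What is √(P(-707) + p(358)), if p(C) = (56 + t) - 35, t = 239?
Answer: √1873810 ≈ 1368.9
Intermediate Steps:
P(r) = 2*r*(89 + 2*r) (P(r) = (r + (r + 89))*(2*r) = (r + (89 + r))*(2*r) = (89 + 2*r)*(2*r) = 2*r*(89 + 2*r))
p(C) = 260 (p(C) = (56 + 239) - 35 = 295 - 35 = 260)
√(P(-707) + p(358)) = √(2*(-707)*(89 + 2*(-707)) + 260) = √(2*(-707)*(89 - 1414) + 260) = √(2*(-707)*(-1325) + 260) = √(1873550 + 260) = √1873810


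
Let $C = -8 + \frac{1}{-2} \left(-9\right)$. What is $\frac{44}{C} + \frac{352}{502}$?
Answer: $- \frac{20856}{1757} \approx -11.87$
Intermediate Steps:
$C = - \frac{7}{2}$ ($C = -8 - - \frac{9}{2} = -8 + \frac{9}{2} = - \frac{7}{2} \approx -3.5$)
$\frac{44}{C} + \frac{352}{502} = \frac{44}{- \frac{7}{2}} + \frac{352}{502} = 44 \left(- \frac{2}{7}\right) + 352 \cdot \frac{1}{502} = - \frac{88}{7} + \frac{176}{251} = - \frac{20856}{1757}$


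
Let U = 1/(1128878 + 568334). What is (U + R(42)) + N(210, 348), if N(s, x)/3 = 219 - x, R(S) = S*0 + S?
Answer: -585538139/1697212 ≈ -345.00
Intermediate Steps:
R(S) = S (R(S) = 0 + S = S)
U = 1/1697212 ≈ 5.8920e-7
N(s, x) = 657 - 3*x (N(s, x) = 3*(219 - x) = 657 - 3*x)
(U + R(42)) + N(210, 348) = (1/1697212 + 42) + (657 - 3*348) = 71282905/1697212 + (657 - 1044) = 71282905/1697212 - 387 = -585538139/1697212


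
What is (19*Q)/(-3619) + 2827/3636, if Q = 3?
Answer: 10023661/13158684 ≈ 0.76175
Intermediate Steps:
(19*Q)/(-3619) + 2827/3636 = (19*3)/(-3619) + 2827/3636 = 57*(-1/3619) + 2827*(1/3636) = -57/3619 + 2827/3636 = 10023661/13158684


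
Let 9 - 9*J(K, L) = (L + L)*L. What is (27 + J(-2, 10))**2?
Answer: 2704/81 ≈ 33.383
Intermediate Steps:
J(K, L) = 1 - 2*L**2/9 (J(K, L) = 1 - (L + L)*L/9 = 1 - 2*L*L/9 = 1 - 2*L**2/9)
(27 + J(-2, 10))**2 = (27 + (1 - 2/9*10**2))**2 = (27 + (1 - 2/9*100))**2 = (27 + (1 - 200/9))**2 = (27 - 191/9)**2 = (52/9)**2 = 2704/81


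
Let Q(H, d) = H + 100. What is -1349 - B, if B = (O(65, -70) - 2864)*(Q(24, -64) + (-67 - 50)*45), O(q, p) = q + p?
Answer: -14750878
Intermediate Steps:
O(q, p) = p + q
Q(H, d) = 100 + H
B = 14749529 (B = ((-70 + 65) - 2864)*((100 + 24) + (-67 - 50)*45) = (-5 - 2864)*(124 - 117*45) = -2869*(124 - 5265) = -2869*(-5141) = 14749529)
-1349 - B = -1349 - 1*14749529 = -1349 - 14749529 = -14750878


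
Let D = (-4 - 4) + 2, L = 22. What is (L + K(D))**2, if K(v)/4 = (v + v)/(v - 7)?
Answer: 111556/169 ≈ 660.09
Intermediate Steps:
D = -6 (D = -8 + 2 = -6)
K(v) = 8*v/(-7 + v) (K(v) = 4*((v + v)/(v - 7)) = 4*((2*v)/(-7 + v)) = 4*(2*v/(-7 + v)) = 8*v/(-7 + v))
(L + K(D))**2 = (22 + 8*(-6)/(-7 - 6))**2 = (22 + 8*(-6)/(-13))**2 = (22 + 8*(-6)*(-1/13))**2 = (22 + 48/13)**2 = (334/13)**2 = 111556/169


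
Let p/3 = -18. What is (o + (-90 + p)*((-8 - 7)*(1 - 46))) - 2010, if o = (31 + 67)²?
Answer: -89606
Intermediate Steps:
p = -54 (p = 3*(-18) = -54)
o = 9604 (o = 98² = 9604)
(o + (-90 + p)*((-8 - 7)*(1 - 46))) - 2010 = (9604 + (-90 - 54)*((-8 - 7)*(1 - 46))) - 2010 = (9604 - (-2160)*(-45)) - 2010 = (9604 - 144*675) - 2010 = (9604 - 97200) - 2010 = -87596 - 2010 = -89606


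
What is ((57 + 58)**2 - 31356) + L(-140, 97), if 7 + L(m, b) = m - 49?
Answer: -18327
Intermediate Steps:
L(m, b) = -56 + m (L(m, b) = -7 + (m - 49) = -7 + (-49 + m) = -56 + m)
((57 + 58)**2 - 31356) + L(-140, 97) = ((57 + 58)**2 - 31356) + (-56 - 140) = (115**2 - 31356) - 196 = (13225 - 31356) - 196 = -18131 - 196 = -18327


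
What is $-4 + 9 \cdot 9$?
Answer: $77$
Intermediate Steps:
$-4 + 9 \cdot 9 = -4 + 81 = 77$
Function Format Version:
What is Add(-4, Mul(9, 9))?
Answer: 77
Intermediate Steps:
Add(-4, Mul(9, 9)) = Add(-4, 81) = 77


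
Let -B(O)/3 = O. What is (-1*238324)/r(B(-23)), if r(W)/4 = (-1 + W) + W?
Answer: -59581/137 ≈ -434.90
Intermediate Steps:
B(O) = -3*O
r(W) = -4 + 8*W (r(W) = 4*((-1 + W) + W) = 4*(-1 + 2*W) = -4 + 8*W)
(-1*238324)/r(B(-23)) = (-1*238324)/(-4 + 8*(-3*(-23))) = -238324/(-4 + 8*69) = -238324/(-4 + 552) = -238324/548 = -238324*1/548 = -59581/137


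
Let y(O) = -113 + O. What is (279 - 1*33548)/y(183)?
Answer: -33269/70 ≈ -475.27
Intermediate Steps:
(279 - 1*33548)/y(183) = (279 - 1*33548)/(-113 + 183) = (279 - 33548)/70 = -33269*1/70 = -33269/70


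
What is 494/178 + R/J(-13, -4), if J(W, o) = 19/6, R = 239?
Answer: 132319/1691 ≈ 78.249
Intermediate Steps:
J(W, o) = 19/6 (J(W, o) = 19*(⅙) = 19/6)
494/178 + R/J(-13, -4) = 494/178 + 239/(19/6) = 494*(1/178) + 239*(6/19) = 247/89 + 1434/19 = 132319/1691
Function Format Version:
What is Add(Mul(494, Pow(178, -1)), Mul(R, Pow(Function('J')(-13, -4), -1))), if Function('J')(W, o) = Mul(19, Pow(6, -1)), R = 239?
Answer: Rational(132319, 1691) ≈ 78.249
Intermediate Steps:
Function('J')(W, o) = Rational(19, 6) (Function('J')(W, o) = Mul(19, Rational(1, 6)) = Rational(19, 6))
Add(Mul(494, Pow(178, -1)), Mul(R, Pow(Function('J')(-13, -4), -1))) = Add(Mul(494, Pow(178, -1)), Mul(239, Pow(Rational(19, 6), -1))) = Add(Mul(494, Rational(1, 178)), Mul(239, Rational(6, 19))) = Add(Rational(247, 89), Rational(1434, 19)) = Rational(132319, 1691)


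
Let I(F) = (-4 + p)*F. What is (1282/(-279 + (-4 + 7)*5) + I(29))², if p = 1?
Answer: 147015625/17424 ≈ 8437.5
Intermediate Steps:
I(F) = -3*F (I(F) = (-4 + 1)*F = -3*F)
(1282/(-279 + (-4 + 7)*5) + I(29))² = (1282/(-279 + (-4 + 7)*5) - 3*29)² = (1282/(-279 + 3*5) - 87)² = (1282/(-279 + 15) - 87)² = (1282/(-264) - 87)² = (1282*(-1/264) - 87)² = (-641/132 - 87)² = (-12125/132)² = 147015625/17424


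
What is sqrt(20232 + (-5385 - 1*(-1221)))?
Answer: 2*sqrt(4017) ≈ 126.76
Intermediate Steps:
sqrt(20232 + (-5385 - 1*(-1221))) = sqrt(20232 + (-5385 + 1221)) = sqrt(20232 - 4164) = sqrt(16068) = 2*sqrt(4017)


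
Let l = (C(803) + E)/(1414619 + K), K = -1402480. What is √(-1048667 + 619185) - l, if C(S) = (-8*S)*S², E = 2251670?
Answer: 4140001346/12139 + I*√429482 ≈ 3.4105e+5 + 655.35*I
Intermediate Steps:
C(S) = -8*S³
l = -4140001346/12139 (l = (-8*803³ + 2251670)/(1414619 - 1402480) = (-8*517781627 + 2251670)/12139 = (-4142253016 + 2251670)*(1/12139) = -4140001346*1/12139 = -4140001346/12139 ≈ -3.4105e+5)
√(-1048667 + 619185) - l = √(-1048667 + 619185) - 1*(-4140001346/12139) = √(-429482) + 4140001346/12139 = I*√429482 + 4140001346/12139 = 4140001346/12139 + I*√429482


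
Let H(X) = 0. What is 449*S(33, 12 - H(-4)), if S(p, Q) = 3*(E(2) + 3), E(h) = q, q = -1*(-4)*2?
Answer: 14817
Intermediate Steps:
q = 8 (q = 4*2 = 8)
E(h) = 8
S(p, Q) = 33 (S(p, Q) = 3*(8 + 3) = 3*11 = 33)
449*S(33, 12 - H(-4)) = 449*33 = 14817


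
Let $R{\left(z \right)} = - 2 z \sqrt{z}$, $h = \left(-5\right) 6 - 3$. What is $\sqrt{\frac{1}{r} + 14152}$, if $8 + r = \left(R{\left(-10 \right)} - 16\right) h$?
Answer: $\sqrt{14152 + \frac{1}{520 - 660 i \sqrt{10}}} \approx 118.96 + 2.0 \cdot 10^{-6} i$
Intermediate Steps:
$h = -33$ ($h = -30 - 3 = -33$)
$R{\left(z \right)} = - 2 z^{\frac{3}{2}}$
$r = 520 - 660 i \sqrt{10}$ ($r = -8 + \left(- 2 \left(-10\right)^{\frac{3}{2}} - 16\right) \left(-33\right) = -8 + \left(- 2 \left(- 10 i \sqrt{10}\right) - 16\right) \left(-33\right) = -8 + \left(20 i \sqrt{10} - 16\right) \left(-33\right) = -8 + \left(-16 + 20 i \sqrt{10}\right) \left(-33\right) = -8 + \left(528 - 660 i \sqrt{10}\right) = 520 - 660 i \sqrt{10} \approx 520.0 - 2087.1 i$)
$\sqrt{\frac{1}{r} + 14152} = \sqrt{\frac{1}{520 - 660 i \sqrt{10}} + 14152} = \sqrt{14152 + \frac{1}{520 - 660 i \sqrt{10}}}$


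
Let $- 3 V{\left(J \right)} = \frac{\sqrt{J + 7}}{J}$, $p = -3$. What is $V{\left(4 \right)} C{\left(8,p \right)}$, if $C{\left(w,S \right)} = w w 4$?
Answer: $- \frac{64 \sqrt{11}}{3} \approx -70.755$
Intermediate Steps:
$V{\left(J \right)} = - \frac{\sqrt{7 + J}}{3 J}$ ($V{\left(J \right)} = - \frac{\sqrt{J + 7} \frac{1}{J}}{3} = - \frac{\sqrt{7 + J} \frac{1}{J}}{3} = - \frac{\frac{1}{J} \sqrt{7 + J}}{3} = - \frac{\sqrt{7 + J}}{3 J}$)
$C{\left(w,S \right)} = 4 w^{2}$ ($C{\left(w,S \right)} = w^{2} \cdot 4 = 4 w^{2}$)
$V{\left(4 \right)} C{\left(8,p \right)} = - \frac{\sqrt{7 + 4}}{3 \cdot 4} \cdot 4 \cdot 8^{2} = \left(- \frac{1}{3}\right) \frac{1}{4} \sqrt{11} \cdot 4 \cdot 64 = - \frac{\sqrt{11}}{12} \cdot 256 = - \frac{64 \sqrt{11}}{3}$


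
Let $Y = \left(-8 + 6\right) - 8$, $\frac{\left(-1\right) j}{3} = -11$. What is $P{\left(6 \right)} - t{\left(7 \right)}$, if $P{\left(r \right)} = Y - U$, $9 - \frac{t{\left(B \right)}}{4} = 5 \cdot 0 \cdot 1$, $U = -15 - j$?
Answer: $2$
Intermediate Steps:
$j = 33$ ($j = \left(-3\right) \left(-11\right) = 33$)
$Y = -10$ ($Y = -2 - 8 = -10$)
$U = -48$ ($U = -15 - 33 = -48$)
$t{\left(B \right)} = 36$ ($t{\left(B \right)} = 36 - 4 \cdot 5 \cdot 0 \cdot 1 = 36 - 4 \cdot 0 \cdot 1 = 36 - 0 = 36 + 0 = 36$)
$P{\left(r \right)} = 38$ ($P{\left(r \right)} = -10 - -48 = -10 + 48 = 38$)
$P{\left(6 \right)} - t{\left(7 \right)} = 38 - 36 = 2$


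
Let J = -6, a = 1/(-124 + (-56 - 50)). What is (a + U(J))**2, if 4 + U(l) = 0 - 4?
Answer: 3389281/52900 ≈ 64.070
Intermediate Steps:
a = -1/230 (a = 1/(-124 - 106) = 1/(-230) = -1/230 ≈ -0.0043478)
U(l) = -8 (U(l) = -4 + (0 - 4) = -4 - 4 = -8)
(a + U(J))**2 = (-1/230 - 8)**2 = (-1841/230)**2 = 3389281/52900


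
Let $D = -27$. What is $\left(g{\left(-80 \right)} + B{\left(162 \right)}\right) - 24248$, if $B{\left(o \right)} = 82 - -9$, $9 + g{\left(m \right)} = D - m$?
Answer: $-24113$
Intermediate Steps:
$g{\left(m \right)} = -36 - m$ ($g{\left(m \right)} = -9 - \left(27 + m\right) = -36 - m$)
$B{\left(o \right)} = 91$ ($B{\left(o \right)} = 82 + 9 = 91$)
$\left(g{\left(-80 \right)} + B{\left(162 \right)}\right) - 24248 = \left(\left(-36 - -80\right) + 91\right) - 24248 = \left(\left(-36 + 80\right) + 91\right) - 24248 = \left(44 + 91\right) - 24248 = 135 - 24248 = -24113$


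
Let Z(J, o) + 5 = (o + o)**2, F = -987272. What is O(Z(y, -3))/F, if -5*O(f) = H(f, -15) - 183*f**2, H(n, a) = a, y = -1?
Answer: -87939/2468180 ≈ -0.035629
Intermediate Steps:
Z(J, o) = -5 + 4*o**2 (Z(J, o) = -5 + (o + o)**2 = -5 + (2*o)**2 = -5 + 4*o**2)
O(f) = 3 + 183*f**2/5 (O(f) = -(-15 - 183*f**2)/5 = 3 + 183*f**2/5)
O(Z(y, -3))/F = (3 + 183*(-5 + 4*(-3)**2)**2/5)/(-987272) = (3 + 183*(-5 + 4*9)**2/5)*(-1/987272) = (3 + 183*(-5 + 36)**2/5)*(-1/987272) = (3 + (183/5)*31**2)*(-1/987272) = (3 + (183/5)*961)*(-1/987272) = (3 + 175863/5)*(-1/987272) = (175878/5)*(-1/987272) = -87939/2468180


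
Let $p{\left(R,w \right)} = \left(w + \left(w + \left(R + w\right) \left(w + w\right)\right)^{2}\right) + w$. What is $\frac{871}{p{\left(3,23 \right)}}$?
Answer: $\frac{871}{1486007} \approx 0.00058613$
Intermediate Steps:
$p{\left(R,w \right)} = \left(w + 2 w \left(R + w\right)\right)^{2} + 2 w$ ($p{\left(R,w \right)} = \left(w + \left(w + \left(R + w\right) 2 w\right)^{2}\right) + w = \left(w + \left(w + 2 w \left(R + w\right)\right)^{2}\right) + w = \left(w + 2 w \left(R + w\right)\right)^{2} + 2 w$)
$\frac{871}{p{\left(3,23 \right)}} = \frac{871}{23 \left(2 + 23 \left(1 + 2 \cdot 3 + 2 \cdot 23\right)^{2}\right)} = \frac{871}{23 \left(2 + 23 \left(1 + 6 + 46\right)^{2}\right)} = \frac{871}{23 \left(2 + 23 \cdot 53^{2}\right)} = \frac{871}{23 \left(2 + 23 \cdot 2809\right)} = \frac{871}{23 \left(2 + 64607\right)} = \frac{871}{23 \cdot 64609} = \frac{871}{1486007}$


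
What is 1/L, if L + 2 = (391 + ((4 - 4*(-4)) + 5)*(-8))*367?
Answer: 1/70095 ≈ 1.4266e-5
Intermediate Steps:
L = 70095 (L = -2 + (391 + ((4 - 4*(-4)) + 5)*(-8))*367 = -2 + (391 + ((4 + 16) + 5)*(-8))*367 = -2 + (391 + (20 + 5)*(-8))*367 = -2 + (391 + 25*(-8))*367 = -2 + (391 - 200)*367 = -2 + 191*367 = -2 + 70097 = 70095)
1/L = 1/70095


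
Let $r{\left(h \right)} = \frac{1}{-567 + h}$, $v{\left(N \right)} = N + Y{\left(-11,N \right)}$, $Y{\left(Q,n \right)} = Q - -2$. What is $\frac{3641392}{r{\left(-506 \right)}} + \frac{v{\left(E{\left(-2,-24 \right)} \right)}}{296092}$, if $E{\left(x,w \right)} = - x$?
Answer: $- \frac{1156894693988679}{296092} \approx -3.9072 \cdot 10^{9}$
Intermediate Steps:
$Y{\left(Q,n \right)} = 2 + Q$ ($Y{\left(Q,n \right)} = Q + 2 = 2 + Q$)
$v{\left(N \right)} = -9 + N$ ($v{\left(N \right)} = N + \left(2 - 11\right) = N - 9 = -9 + N$)
$\frac{3641392}{r{\left(-506 \right)}} + \frac{v{\left(E{\left(-2,-24 \right)} \right)}}{296092} = \frac{3641392}{\frac{1}{-567 - 506}} + \frac{-9 - -2}{296092} = \frac{3641392}{\frac{1}{-1073}} + \left(-9 + 2\right) \frac{1}{296092} = \frac{3641392}{- \frac{1}{1073}} - \frac{7}{296092} = 3641392 \left(-1073\right) - \frac{7}{296092} = -3907213616 - \frac{7}{296092} = - \frac{1156894693988679}{296092}$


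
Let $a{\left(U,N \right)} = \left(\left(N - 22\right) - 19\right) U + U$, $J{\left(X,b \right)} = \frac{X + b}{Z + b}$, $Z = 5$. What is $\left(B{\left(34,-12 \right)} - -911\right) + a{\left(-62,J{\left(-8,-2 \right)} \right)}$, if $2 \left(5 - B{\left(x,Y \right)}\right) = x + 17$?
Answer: $\frac{21463}{6} \approx 3577.2$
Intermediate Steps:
$J{\left(X,b \right)} = \frac{X + b}{5 + b}$
$a{\left(U,N \right)} = U + U \left(-41 + N\right)$ ($a{\left(U,N \right)} = \left(\left(-22 + N\right) - 19\right) U + U = \left(-41 + N\right) U + U = U \left(-41 + N\right) + U = U + U \left(-41 + N\right)$)
$B{\left(x,Y \right)} = - \frac{7}{2} - \frac{x}{2}$ ($B{\left(x,Y \right)} = 5 - \frac{x + 17}{2} = 5 - \frac{17 + x}{2} = 5 - \left(\frac{17}{2} + \frac{x}{2}\right) = - \frac{7}{2} - \frac{x}{2}$)
$\left(B{\left(34,-12 \right)} - -911\right) + a{\left(-62,J{\left(-8,-2 \right)} \right)} = \left(\left(- \frac{7}{2} - 17\right) - -911\right) - 62 \left(-40 + \frac{-8 - 2}{5 - 2}\right) = \left(\left(- \frac{7}{2} - 17\right) + 911\right) - 62 \left(-40 + \frac{1}{3} \left(-10\right)\right) = \left(- \frac{41}{2} + 911\right) - 62 \left(-40 + \frac{1}{3} \left(-10\right)\right) = \frac{1781}{2} - 62 \left(-40 - \frac{10}{3}\right) = \frac{1781}{2} - - \frac{8060}{3} = \frac{1781}{2} + \frac{8060}{3} = \frac{21463}{6}$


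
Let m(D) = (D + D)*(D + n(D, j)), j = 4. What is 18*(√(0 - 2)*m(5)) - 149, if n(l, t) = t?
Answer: -149 + 1620*I*√2 ≈ -149.0 + 2291.0*I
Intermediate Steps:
m(D) = 2*D*(4 + D) (m(D) = (D + D)*(D + 4) = (2*D)*(4 + D) = 2*D*(4 + D))
18*(√(0 - 2)*m(5)) - 149 = 18*(√(0 - 2)*(2*5*(4 + 5))) - 149 = 18*(√(-2)*(2*5*9)) - 149 = 18*((I*√2)*90) - 149 = 18*(90*I*√2) - 149 = 1620*I*√2 - 149 = -149 + 1620*I*√2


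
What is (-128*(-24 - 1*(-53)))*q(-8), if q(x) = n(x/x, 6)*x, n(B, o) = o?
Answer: 178176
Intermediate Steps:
q(x) = 6*x
(-128*(-24 - 1*(-53)))*q(-8) = (-128*(-24 - 1*(-53)))*(6*(-8)) = -128*(-24 + 53)*(-48) = -128*29*(-48) = -3712*(-48) = 178176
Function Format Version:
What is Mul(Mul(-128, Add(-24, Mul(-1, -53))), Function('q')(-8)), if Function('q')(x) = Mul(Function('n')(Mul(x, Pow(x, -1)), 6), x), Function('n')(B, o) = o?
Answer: 178176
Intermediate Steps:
Function('q')(x) = Mul(6, x)
Mul(Mul(-128, Add(-24, Mul(-1, -53))), Function('q')(-8)) = Mul(Mul(-128, Add(-24, Mul(-1, -53))), Mul(6, -8)) = Mul(Mul(-128, Add(-24, 53)), -48) = Mul(Mul(-128, 29), -48) = Mul(-3712, -48) = 178176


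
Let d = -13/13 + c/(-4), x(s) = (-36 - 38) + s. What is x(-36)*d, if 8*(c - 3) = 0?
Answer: 385/2 ≈ 192.50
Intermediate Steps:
c = 3 (c = 3 + (1/8)*0 = 3 + 0 = 3)
x(s) = -74 + s
d = -7/4 (d = -13/13 + 3/(-4) = -13*1/13 + 3*(-1/4) = -1 - 3/4 = -7/4 ≈ -1.7500)
x(-36)*d = (-74 - 36)*(-7/4) = -110*(-7/4) = 385/2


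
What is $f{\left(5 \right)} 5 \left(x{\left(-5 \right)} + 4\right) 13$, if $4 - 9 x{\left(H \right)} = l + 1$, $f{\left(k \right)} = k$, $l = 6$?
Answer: $\frac{3575}{3} \approx 1191.7$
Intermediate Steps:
$x{\left(H \right)} = - \frac{1}{3}$ ($x{\left(H \right)} = \frac{4}{9} - \frac{6 + 1}{9} = \frac{4}{9} - \frac{7}{9} = - \frac{1}{3}$)
$f{\left(5 \right)} 5 \left(x{\left(-5 \right)} + 4\right) 13 = 5 \cdot 5 \left(- \frac{1}{3} + 4\right) 13 = 5 \cdot 5 \cdot \frac{11}{3} \cdot 13 = 5 \cdot \frac{55}{3} \cdot 13 = \frac{275}{3} \cdot 13 = \frac{3575}{3}$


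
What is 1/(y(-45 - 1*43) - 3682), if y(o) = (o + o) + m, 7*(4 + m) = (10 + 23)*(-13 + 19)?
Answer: -7/26836 ≈ -0.00026084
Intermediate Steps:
m = 170/7 (m = -4 + ((10 + 23)*(-13 + 19))/7 = -4 + (33*6)/7 = -4 + (1/7)*198 = -4 + 198/7 = 170/7 ≈ 24.286)
y(o) = 170/7 + 2*o (y(o) = (o + o) + 170/7 = 2*o + 170/7 = 170/7 + 2*o)
1/(y(-45 - 1*43) - 3682) = 1/((170/7 + 2*(-45 - 1*43)) - 3682) = 1/((170/7 + 2*(-45 - 43)) - 3682) = 1/((170/7 + 2*(-88)) - 3682) = 1/((170/7 - 176) - 3682) = 1/(-1062/7 - 3682) = 1/(-26836/7) = -7/26836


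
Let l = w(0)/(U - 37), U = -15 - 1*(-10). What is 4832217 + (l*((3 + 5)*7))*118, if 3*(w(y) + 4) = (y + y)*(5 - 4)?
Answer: 14498539/3 ≈ 4.8328e+6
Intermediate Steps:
w(y) = -4 + 2*y/3 (w(y) = -4 + ((y + y)*(5 - 4))/3 = -4 + ((2*y)*1)/3 = -4 + (2*y)/3 = -4 + 2*y/3)
U = -5 (U = -15 + 10 = -5)
l = 2/21 (l = (-4 + (2/3)*0)/(-5 - 37) = (-4 + 0)/(-42) = -4*(-1/42) = 2/21 ≈ 0.095238)
4832217 + (l*((3 + 5)*7))*118 = 4832217 + (2*((3 + 5)*7)/21)*118 = 4832217 + (2*(8*7)/21)*118 = 4832217 + ((2/21)*56)*118 = 4832217 + (16/3)*118 = 4832217 + 1888/3 = 14498539/3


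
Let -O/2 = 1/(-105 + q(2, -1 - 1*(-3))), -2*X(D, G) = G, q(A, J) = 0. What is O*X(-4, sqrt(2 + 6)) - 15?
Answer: -15 - 2*sqrt(2)/105 ≈ -15.027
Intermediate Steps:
X(D, G) = -G/2
O = 2/105 (O = -2/(-105 + 0) = -2/(-105) = -2*(-1/105) = 2/105 ≈ 0.019048)
O*X(-4, sqrt(2 + 6)) - 15 = 2*(-sqrt(2 + 6)/2)/105 - 15 = 2*(-sqrt(2))/105 - 15 = -2*sqrt(2)/105 - 15 = -15 - 2*sqrt(2)/105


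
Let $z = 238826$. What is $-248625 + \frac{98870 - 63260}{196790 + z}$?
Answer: $- \frac{54152496195}{217808} \approx -2.4863 \cdot 10^{5}$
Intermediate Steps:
$-248625 + \frac{98870 - 63260}{196790 + z} = -248625 + \frac{98870 - 63260}{196790 + 238826} = -248625 + \frac{35610}{435616} = -248625 + 35610 \cdot \frac{1}{435616} = -248625 + \frac{17805}{217808} = - \frac{54152496195}{217808}$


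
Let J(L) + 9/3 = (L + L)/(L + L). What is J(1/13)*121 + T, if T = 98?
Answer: -144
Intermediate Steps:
J(L) = -2 (J(L) = -3 + (L + L)/(L + L) = -3 + (2*L)/((2*L)) = -3 + (2*L)*(1/(2*L)) = -3 + 1 = -2)
J(1/13)*121 + T = -2*121 + 98 = -242 + 98 = -144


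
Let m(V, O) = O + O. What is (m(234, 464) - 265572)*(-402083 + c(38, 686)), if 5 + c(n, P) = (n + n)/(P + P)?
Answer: 36498685570260/343 ≈ 1.0641e+11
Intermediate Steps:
c(n, P) = -5 + n/P (c(n, P) = -5 + (n + n)/(P + P) = -5 + (2*n)/((2*P)) = -5 + (2*n)*(1/(2*P)) = -5 + n/P)
m(V, O) = 2*O
(m(234, 464) - 265572)*(-402083 + c(38, 686)) = (2*464 - 265572)*(-402083 + (-5 + 38/686)) = (928 - 265572)*(-402083 + (-5 + 38*(1/686))) = -264644*(-402083 + (-5 + 19/343)) = -264644*(-402083 - 1696/343) = -264644*(-137916165/343) = 36498685570260/343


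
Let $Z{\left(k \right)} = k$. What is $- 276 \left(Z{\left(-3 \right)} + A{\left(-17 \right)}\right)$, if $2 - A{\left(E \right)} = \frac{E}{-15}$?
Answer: $\frac{2944}{5} \approx 588.8$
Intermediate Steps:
$A{\left(E \right)} = 2 + \frac{E}{15}$ ($A{\left(E \right)} = 2 - \frac{E}{-15} = 2 - E \left(- \frac{1}{15}\right) = 2 - - \frac{E}{15} = 2 + \frac{E}{15}$)
$- 276 \left(Z{\left(-3 \right)} + A{\left(-17 \right)}\right) = - 276 \left(-3 + \left(2 + \frac{1}{15} \left(-17\right)\right)\right) = - 276 \left(-3 + \left(2 - \frac{17}{15}\right)\right) = - 276 \left(-3 + \frac{13}{15}\right) = \left(-276\right) \left(- \frac{32}{15}\right) = \frac{2944}{5}$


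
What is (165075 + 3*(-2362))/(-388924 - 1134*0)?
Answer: -157989/388924 ≈ -0.40622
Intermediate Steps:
(165075 + 3*(-2362))/(-388924 - 1134*0) = (165075 - 7086)/(-388924 + 0) = 157989/(-388924) = 157989*(-1/388924) = -157989/388924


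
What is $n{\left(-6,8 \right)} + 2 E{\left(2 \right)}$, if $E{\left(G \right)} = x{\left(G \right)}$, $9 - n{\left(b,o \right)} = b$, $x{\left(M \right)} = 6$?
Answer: $27$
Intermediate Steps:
$n{\left(b,o \right)} = 9 - b$
$E{\left(G \right)} = 6$
$n{\left(-6,8 \right)} + 2 E{\left(2 \right)} = \left(9 - -6\right) + 2 \cdot 6 = \left(9 + 6\right) + 12 = 15 + 12 = 27$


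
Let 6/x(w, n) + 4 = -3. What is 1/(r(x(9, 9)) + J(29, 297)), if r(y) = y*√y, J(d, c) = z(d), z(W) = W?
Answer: 9947/288679 + 42*I*√42/288679 ≈ 0.034457 + 0.00094288*I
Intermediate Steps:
x(w, n) = -6/7 (x(w, n) = 6/(-4 - 3) = 6/(-7) = 6*(-⅐) = -6/7)
J(d, c) = d
r(y) = y^(3/2)
1/(r(x(9, 9)) + J(29, 297)) = 1/((-6/7)^(3/2) + 29) = 1/(-6*I*√42/49 + 29) = 1/(29 - 6*I*√42/49)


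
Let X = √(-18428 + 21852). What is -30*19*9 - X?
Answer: -5130 - 4*√214 ≈ -5188.5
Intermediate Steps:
X = 4*√214 (X = √3424 = 4*√214 ≈ 58.515)
-30*19*9 - X = -30*19*9 - 4*√214 = -570*9 - 4*√214 = -5130 - 4*√214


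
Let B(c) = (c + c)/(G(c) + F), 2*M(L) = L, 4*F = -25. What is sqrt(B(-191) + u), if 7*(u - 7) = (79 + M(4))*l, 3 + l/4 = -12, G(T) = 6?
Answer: sqrt(41195)/7 ≈ 28.995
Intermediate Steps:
F = -25/4 (F = (1/4)*(-25) = -25/4 ≈ -6.2500)
M(L) = L/2
l = -60 (l = -12 + 4*(-12) = -12 - 48 = -60)
B(c) = -8*c (B(c) = (c + c)/(6 - 25/4) = (2*c)/(-1/4) = (2*c)*(-4) = -8*c)
u = -4811/7 (u = 7 + ((79 + (1/2)*4)*(-60))/7 = 7 + ((79 + 2)*(-60))/7 = 7 + (81*(-60))/7 = 7 + (1/7)*(-4860) = 7 - 4860/7 = -4811/7 ≈ -687.29)
sqrt(B(-191) + u) = sqrt(-8*(-191) - 4811/7) = sqrt(1528 - 4811/7) = sqrt(5885/7) = sqrt(41195)/7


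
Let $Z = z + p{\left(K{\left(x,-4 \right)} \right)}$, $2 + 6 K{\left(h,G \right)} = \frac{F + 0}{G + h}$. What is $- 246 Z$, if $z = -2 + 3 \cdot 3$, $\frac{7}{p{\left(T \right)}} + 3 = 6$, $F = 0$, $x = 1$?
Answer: $-2296$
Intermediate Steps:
$K{\left(h,G \right)} = - \frac{1}{3}$ ($K{\left(h,G \right)} = - \frac{1}{3} + \frac{\left(0 + 0\right) \frac{1}{G + h}}{6} = - \frac{1}{3} + \frac{0 \frac{1}{G + h}}{6} = - \frac{1}{3} + \frac{1}{6} \cdot 0 = - \frac{1}{3} + 0 = - \frac{1}{3}$)
$p{\left(T \right)} = \frac{7}{3}$ ($p{\left(T \right)} = \frac{7}{-3 + 6} = \frac{7}{3}$)
$z = 7$ ($z = -2 + 9 = 7$)
$Z = \frac{28}{3}$ ($Z = 7 + \frac{7}{3} = \frac{28}{3} \approx 9.3333$)
$- 246 Z = \left(-246\right) \frac{28}{3} = -2296$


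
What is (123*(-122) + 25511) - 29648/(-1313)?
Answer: 13822713/1313 ≈ 10528.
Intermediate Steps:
(123*(-122) + 25511) - 29648/(-1313) = (-15006 + 25511) - 29648*(-1/1313) = 10505 + 29648/1313 = 13822713/1313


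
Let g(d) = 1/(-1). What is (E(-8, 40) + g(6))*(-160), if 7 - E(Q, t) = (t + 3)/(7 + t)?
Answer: -38240/47 ≈ -813.62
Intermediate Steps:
E(Q, t) = 7 - (3 + t)/(7 + t) (E(Q, t) = 7 - (t + 3)/(7 + t) = 7 - (3 + t)/(7 + t))
g(d) = -1
(E(-8, 40) + g(6))*(-160) = (2*(23 + 3*40)/(7 + 40) - 1)*(-160) = (2*(23 + 120)/47 - 1)*(-160) = (2*(1/47)*143 - 1)*(-160) = (286/47 - 1)*(-160) = (239/47)*(-160) = -38240/47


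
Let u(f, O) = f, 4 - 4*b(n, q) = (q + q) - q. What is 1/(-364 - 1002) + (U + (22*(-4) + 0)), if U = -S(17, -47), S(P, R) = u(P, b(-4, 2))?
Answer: -143431/1366 ≈ -105.00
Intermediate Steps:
b(n, q) = 1 - q/4 (b(n, q) = 1 - ((q + q) - q)/4 = 1 - (2*q - q)/4 = 1 - q/4)
S(P, R) = P
U = -17 (U = -1*17 = -17)
1/(-364 - 1002) + (U + (22*(-4) + 0)) = 1/(-364 - 1002) + (-17 + (22*(-4) + 0)) = 1/(-1366) + (-17 + (-88 + 0)) = -1/1366 + (-17 - 88) = -1/1366 - 105 = -143431/1366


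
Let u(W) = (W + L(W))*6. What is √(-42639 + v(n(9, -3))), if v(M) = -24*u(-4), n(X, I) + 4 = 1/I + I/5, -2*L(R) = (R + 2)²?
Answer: 5*I*√1671 ≈ 204.39*I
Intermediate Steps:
L(R) = -(2 + R)²/2 (L(R) = -(R + 2)²/2 = -(2 + R)²/2)
u(W) = -3*(2 + W)² + 6*W (u(W) = (W - (2 + W)²/2)*6 = -3*(2 + W)² + 6*W)
n(X, I) = -4 + 1/I + I/5 (n(X, I) = -4 + (1/I + I/5) = -4 + 1/I + I/5)
v(M) = 864 (v(M) = -24*(-3*(2 - 4)² + 6*(-4)) = -24*(-3*(-2)² - 24) = -24*(-3*4 - 24) = -24*(-12 - 24) = -24*(-36) = 864)
√(-42639 + v(n(9, -3))) = √(-42639 + 864) = √(-41775) = 5*I*√1671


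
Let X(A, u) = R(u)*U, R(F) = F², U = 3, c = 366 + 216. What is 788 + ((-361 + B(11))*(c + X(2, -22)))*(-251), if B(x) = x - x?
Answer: 184303562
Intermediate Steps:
c = 582
B(x) = 0
X(A, u) = 3*u² (X(A, u) = u²*3 = 3*u²)
788 + ((-361 + B(11))*(c + X(2, -22)))*(-251) = 788 + ((-361 + 0)*(582 + 3*(-22)²))*(-251) = 788 - 361*(582 + 3*484)*(-251) = 788 - 361*(582 + 1452)*(-251) = 788 - 361*2034*(-251) = 788 - 734274*(-251) = 788 + 184302774 = 184303562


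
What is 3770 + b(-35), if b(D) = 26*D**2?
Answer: 35620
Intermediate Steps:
3770 + b(-35) = 3770 + 26*(-35)**2 = 3770 + 26*1225 = 3770 + 31850 = 35620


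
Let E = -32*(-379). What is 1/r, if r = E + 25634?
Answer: 1/37762 ≈ 2.6482e-5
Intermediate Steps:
E = 12128
r = 37762 (r = 12128 + 25634 = 37762)
1/r = 1/37762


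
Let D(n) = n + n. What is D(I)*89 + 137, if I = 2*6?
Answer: 2273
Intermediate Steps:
I = 12
D(n) = 2*n
D(I)*89 + 137 = (2*12)*89 + 137 = 24*89 + 137 = 2136 + 137 = 2273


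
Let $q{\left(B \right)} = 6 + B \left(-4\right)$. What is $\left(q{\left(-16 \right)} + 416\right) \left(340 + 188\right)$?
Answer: $256608$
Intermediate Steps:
$q{\left(B \right)} = 6 - 4 B$
$\left(q{\left(-16 \right)} + 416\right) \left(340 + 188\right) = \left(\left(6 - -64\right) + 416\right) \left(340 + 188\right) = \left(\left(6 + 64\right) + 416\right) 528 = \left(70 + 416\right) 528 = 486 \cdot 528 = 256608$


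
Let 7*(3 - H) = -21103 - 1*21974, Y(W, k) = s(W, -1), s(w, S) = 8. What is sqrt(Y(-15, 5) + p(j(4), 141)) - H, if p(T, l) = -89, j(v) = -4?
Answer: -43098/7 + 9*I ≈ -6156.9 + 9.0*I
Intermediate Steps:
Y(W, k) = 8
H = 43098/7 (H = 3 - (-21103 - 1*21974)/7 = 3 - (-21103 - 21974)/7 = 3 - 1/7*(-43077) = 3 + 43077/7 = 43098/7 ≈ 6156.9)
sqrt(Y(-15, 5) + p(j(4), 141)) - H = sqrt(8 - 89) - 1*43098/7 = sqrt(-81) - 43098/7 = 9*I - 43098/7 = -43098/7 + 9*I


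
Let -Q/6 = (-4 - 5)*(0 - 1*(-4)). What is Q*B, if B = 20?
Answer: 4320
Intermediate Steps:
Q = 216 (Q = -6*(-4 - 5)*(0 - 1*(-4)) = -(-54)*(0 + 4) = -(-54)*4 = -6*(-36) = 216)
Q*B = 216*20 = 4320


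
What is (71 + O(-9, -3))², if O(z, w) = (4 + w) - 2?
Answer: 4900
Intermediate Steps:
O(z, w) = 2 + w
(71 + O(-9, -3))² = (71 + (2 - 3))² = (71 - 1)² = 70² = 4900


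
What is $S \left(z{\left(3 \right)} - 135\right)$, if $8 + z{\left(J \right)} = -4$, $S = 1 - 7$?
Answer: $882$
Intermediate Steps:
$S = -6$ ($S = 1 - 7 = -6$)
$z{\left(J \right)} = -12$ ($z{\left(J \right)} = -8 - 4 = -12$)
$S \left(z{\left(3 \right)} - 135\right) = - 6 \left(-12 - 135\right) = \left(-6\right) \left(-147\right) = 882$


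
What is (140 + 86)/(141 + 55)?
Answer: 113/98 ≈ 1.1531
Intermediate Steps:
(140 + 86)/(141 + 55) = 226/196 = 226*(1/196) = 113/98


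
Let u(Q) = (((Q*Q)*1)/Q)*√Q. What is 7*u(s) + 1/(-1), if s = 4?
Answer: 55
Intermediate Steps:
u(Q) = Q^(3/2) (u(Q) = ((Q²*1)/Q)*√Q = (Q²/Q)*√Q = Q*√Q = Q^(3/2))
7*u(s) + 1/(-1) = 7*4^(3/2) + 1/(-1) = 7*8 - 1 = 56 - 1 = 55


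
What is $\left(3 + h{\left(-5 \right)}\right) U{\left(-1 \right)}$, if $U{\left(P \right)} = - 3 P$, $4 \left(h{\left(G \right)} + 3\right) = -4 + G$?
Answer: $- \frac{27}{4} \approx -6.75$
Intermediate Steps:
$h{\left(G \right)} = -4 + \frac{G}{4}$ ($h{\left(G \right)} = -3 + \frac{-4 + G}{4} = -3 + \left(-1 + \frac{G}{4}\right) = -4 + \frac{G}{4}$)
$\left(3 + h{\left(-5 \right)}\right) U{\left(-1 \right)} = \left(3 + \left(-4 + \frac{1}{4} \left(-5\right)\right)\right) \left(\left(-3\right) \left(-1\right)\right) = \left(3 - \frac{21}{4}\right) 3 = \left(- \frac{9}{4}\right) 3 = - \frac{27}{4}$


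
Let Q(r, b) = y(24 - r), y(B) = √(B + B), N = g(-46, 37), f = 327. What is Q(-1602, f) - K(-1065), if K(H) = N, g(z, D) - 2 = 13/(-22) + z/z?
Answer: -53/22 + 2*√813 ≈ 54.617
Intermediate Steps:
g(z, D) = 53/22 (g(z, D) = 2 + (13/(-22) + z/z) = 2 + (13*(-1/22) + 1) = 2 + (-13/22 + 1) = 2 + 9/22 = 53/22)
N = 53/22 ≈ 2.4091
K(H) = 53/22
y(B) = √2*√B (y(B) = √(2*B) = √2*√B)
Q(r, b) = √2*√(24 - r)
Q(-1602, f) - K(-1065) = √(48 - 2*(-1602)) - 1*53/22 = √(48 + 3204) - 53/22 = √3252 - 53/22 = 2*√813 - 53/22 = -53/22 + 2*√813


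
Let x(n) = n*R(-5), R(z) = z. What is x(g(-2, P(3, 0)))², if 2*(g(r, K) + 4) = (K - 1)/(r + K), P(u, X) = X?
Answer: 5625/16 ≈ 351.56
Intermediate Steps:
g(r, K) = -4 + (-1 + K)/(2*(K + r)) (g(r, K) = -4 + ((K - 1)/(r + K))/2 = -4 + ((-1 + K)/(K + r))/2 = -4 + (-1 + K)/(2*(K + r)))
x(n) = -5*n (x(n) = n*(-5) = -5*n)
x(g(-2, P(3, 0)))² = (-5*(-1 - 8*(-2) - 7*0)/(2*(0 - 2)))² = (-5*(-1 + 16 + 0)/(2*(-2)))² = (-5*(-1)*15/(2*2))² = (-5*(-15/4))² = (75/4)² = 5625/16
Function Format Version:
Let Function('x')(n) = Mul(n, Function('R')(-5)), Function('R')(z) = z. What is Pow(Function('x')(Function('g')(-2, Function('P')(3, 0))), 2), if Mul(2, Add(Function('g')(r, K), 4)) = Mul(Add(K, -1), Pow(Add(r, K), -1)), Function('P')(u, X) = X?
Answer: Rational(5625, 16) ≈ 351.56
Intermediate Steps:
Function('g')(r, K) = Add(-4, Mul(Rational(1, 2), Pow(Add(K, r), -1), Add(-1, K))) (Function('g')(r, K) = Add(-4, Mul(Rational(1, 2), Mul(Add(K, -1), Pow(Add(r, K), -1)))) = Add(-4, Mul(Rational(1, 2), Mul(Add(-1, K), Pow(Add(K, r), -1)))) = Add(-4, Mul(Rational(1, 2), Mul(Pow(Add(K, r), -1), Add(-1, K)))) = Add(-4, Mul(Rational(1, 2), Pow(Add(K, r), -1), Add(-1, K))))
Function('x')(n) = Mul(-5, n) (Function('x')(n) = Mul(n, -5) = Mul(-5, n))
Pow(Function('x')(Function('g')(-2, Function('P')(3, 0))), 2) = Pow(Mul(-5, Mul(Rational(1, 2), Pow(Add(0, -2), -1), Add(-1, Mul(-8, -2), Mul(-7, 0)))), 2) = Pow(Mul(-5, Mul(Rational(1, 2), Pow(-2, -1), Add(-1, 16, 0))), 2) = Pow(Mul(-5, Mul(Rational(1, 2), Rational(-1, 2), 15)), 2) = Pow(Mul(-5, Rational(-15, 4)), 2) = Pow(Rational(75, 4), 2) = Rational(5625, 16)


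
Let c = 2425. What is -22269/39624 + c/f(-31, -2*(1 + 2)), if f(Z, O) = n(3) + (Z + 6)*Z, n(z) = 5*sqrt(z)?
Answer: 31330619/12203176 - 485*sqrt(3)/24022 ≈ 2.5324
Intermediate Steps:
f(Z, O) = 5*sqrt(3) + Z*(6 + Z) (f(Z, O) = 5*sqrt(3) + (Z + 6)*Z = 5*sqrt(3) + (6 + Z)*Z = 5*sqrt(3) + Z*(6 + Z))
-22269/39624 + c/f(-31, -2*(1 + 2)) = -22269/39624 + 2425/((-31)**2 + 5*sqrt(3) + 6*(-31)) = -22269*1/39624 + 2425/(961 + 5*sqrt(3) - 186) = -571/1016 + 2425/(775 + 5*sqrt(3))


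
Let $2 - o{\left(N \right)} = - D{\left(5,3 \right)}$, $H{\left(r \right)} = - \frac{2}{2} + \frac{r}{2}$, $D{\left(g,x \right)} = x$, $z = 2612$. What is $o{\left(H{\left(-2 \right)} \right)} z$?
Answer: $13060$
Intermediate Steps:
$H{\left(r \right)} = -1 + \frac{r}{2}$ ($H{\left(r \right)} = \left(-2\right) \frac{1}{2} + r \frac{1}{2} = -1 + \frac{r}{2}$)
$o{\left(N \right)} = 5$ ($o{\left(N \right)} = 2 - \left(-1\right) 3 = 2 - -3 = 2 + 3 = 5$)
$o{\left(H{\left(-2 \right)} \right)} z = 5 \cdot 2612 = 13060$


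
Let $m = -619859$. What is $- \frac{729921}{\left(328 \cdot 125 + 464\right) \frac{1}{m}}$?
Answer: $\frac{452448101139}{41464} \approx 1.0912 \cdot 10^{7}$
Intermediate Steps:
$- \frac{729921}{\left(328 \cdot 125 + 464\right) \frac{1}{m}} = - \frac{729921}{\left(328 \cdot 125 + 464\right) \frac{1}{-619859}} = - \frac{729921}{\left(41000 + 464\right) \left(- \frac{1}{619859}\right)} = - \frac{729921}{41464 \left(- \frac{1}{619859}\right)} = - \frac{729921}{- \frac{41464}{619859}} = \left(-729921\right) \left(- \frac{619859}{41464}\right) = \frac{452448101139}{41464}$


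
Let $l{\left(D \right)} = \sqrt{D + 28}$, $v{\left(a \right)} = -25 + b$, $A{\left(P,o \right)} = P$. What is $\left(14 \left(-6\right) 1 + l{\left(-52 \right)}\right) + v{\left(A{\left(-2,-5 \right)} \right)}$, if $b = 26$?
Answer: $-83 + 2 i \sqrt{6} \approx -83.0 + 4.899 i$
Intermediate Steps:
$v{\left(a \right)} = 1$ ($v{\left(a \right)} = -25 + 26 = 1$)
$l{\left(D \right)} = \sqrt{28 + D}$
$\left(14 \left(-6\right) 1 + l{\left(-52 \right)}\right) + v{\left(A{\left(-2,-5 \right)} \right)} = \left(14 \left(-6\right) 1 + \sqrt{28 - 52}\right) + 1 = \left(\left(-84\right) 1 + \sqrt{-24}\right) + 1 = \left(-84 + 2 i \sqrt{6}\right) + 1 = -83 + 2 i \sqrt{6}$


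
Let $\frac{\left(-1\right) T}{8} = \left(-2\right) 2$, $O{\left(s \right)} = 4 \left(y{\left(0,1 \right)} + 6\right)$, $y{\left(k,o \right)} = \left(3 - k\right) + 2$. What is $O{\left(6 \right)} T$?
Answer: $1408$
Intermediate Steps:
$y{\left(k,o \right)} = 5 - k$
$O{\left(s \right)} = 44$ ($O{\left(s \right)} = 4 \left(\left(5 - 0\right) + 6\right) = 4 \left(\left(5 + 0\right) + 6\right) = 4 \left(5 + 6\right) = 4 \cdot 11 = 44$)
$T = 32$ ($T = - 8 \left(\left(-2\right) 2\right) = \left(-8\right) \left(-4\right) = 32$)
$O{\left(6 \right)} T = 44 \cdot 32 = 1408$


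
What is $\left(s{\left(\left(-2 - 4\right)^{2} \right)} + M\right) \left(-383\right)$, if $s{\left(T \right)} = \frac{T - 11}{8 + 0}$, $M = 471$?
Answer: $- \frac{1452719}{8} \approx -1.8159 \cdot 10^{5}$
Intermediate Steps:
$s{\left(T \right)} = - \frac{11}{8} + \frac{T}{8}$ ($s{\left(T \right)} = \frac{-11 + T}{8} = \left(-11 + T\right) \frac{1}{8} = - \frac{11}{8} + \frac{T}{8}$)
$\left(s{\left(\left(-2 - 4\right)^{2} \right)} + M\right) \left(-383\right) = \left(\left(- \frac{11}{8} + \frac{\left(-2 - 4\right)^{2}}{8}\right) + 471\right) \left(-383\right) = \left(\left(- \frac{11}{8} + \frac{\left(-6\right)^{2}}{8}\right) + 471\right) \left(-383\right) = \left(\left(- \frac{11}{8} + \frac{1}{8} \cdot 36\right) + 471\right) \left(-383\right) = \left(\left(- \frac{11}{8} + \frac{9}{2}\right) + 471\right) \left(-383\right) = \left(\frac{25}{8} + 471\right) \left(-383\right) = \frac{3793}{8} \left(-383\right) = - \frac{1452719}{8}$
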